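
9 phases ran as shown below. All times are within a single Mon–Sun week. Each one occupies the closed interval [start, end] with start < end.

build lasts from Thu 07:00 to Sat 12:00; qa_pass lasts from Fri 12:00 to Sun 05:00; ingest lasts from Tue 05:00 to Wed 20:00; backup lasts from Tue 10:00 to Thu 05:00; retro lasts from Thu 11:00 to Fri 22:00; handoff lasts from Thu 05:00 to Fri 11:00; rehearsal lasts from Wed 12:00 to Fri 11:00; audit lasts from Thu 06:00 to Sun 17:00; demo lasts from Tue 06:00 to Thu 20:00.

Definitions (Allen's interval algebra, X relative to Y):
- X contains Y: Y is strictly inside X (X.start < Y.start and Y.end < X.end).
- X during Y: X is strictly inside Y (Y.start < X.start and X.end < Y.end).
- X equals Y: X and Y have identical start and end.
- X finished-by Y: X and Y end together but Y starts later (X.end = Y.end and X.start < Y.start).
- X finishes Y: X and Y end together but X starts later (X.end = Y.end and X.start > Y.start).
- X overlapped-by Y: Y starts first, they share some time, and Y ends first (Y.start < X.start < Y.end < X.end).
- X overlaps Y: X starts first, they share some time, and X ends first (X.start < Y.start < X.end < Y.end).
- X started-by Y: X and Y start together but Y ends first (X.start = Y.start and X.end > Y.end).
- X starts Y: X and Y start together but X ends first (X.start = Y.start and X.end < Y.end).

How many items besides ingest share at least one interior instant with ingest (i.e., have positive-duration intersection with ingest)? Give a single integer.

3

Target ingest = [Tue 05:00, Wed 20:00].
audit [Thu 06:00, Sun 17:00] → after → no.
backup [Tue 10:00, Thu 05:00] → overlapped-by → counts.
build [Thu 07:00, Sat 12:00] → after → no.
demo [Tue 06:00, Thu 20:00] → overlapped-by → counts.
handoff [Thu 05:00, Fri 11:00] → after → no.
qa_pass [Fri 12:00, Sun 05:00] → after → no.
rehearsal [Wed 12:00, Fri 11:00] → overlapped-by → counts.
retro [Thu 11:00, Fri 22:00] → after → no.
Total: 3.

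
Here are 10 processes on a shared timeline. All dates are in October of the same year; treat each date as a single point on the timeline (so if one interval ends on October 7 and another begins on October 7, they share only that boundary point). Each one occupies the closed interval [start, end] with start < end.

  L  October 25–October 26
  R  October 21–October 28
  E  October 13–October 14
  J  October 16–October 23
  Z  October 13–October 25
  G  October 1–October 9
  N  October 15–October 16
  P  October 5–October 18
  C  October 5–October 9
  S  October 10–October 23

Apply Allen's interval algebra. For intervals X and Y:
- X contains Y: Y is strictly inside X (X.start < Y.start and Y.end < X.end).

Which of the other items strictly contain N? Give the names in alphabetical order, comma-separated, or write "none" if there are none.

P, S, Z

Target N = [October 15, October 16].
C [October 5, October 9] → before → no.
E [October 13, October 14] → before → no.
G [October 1, October 9] → before → no.
J [October 16, October 23] → met-by → no.
L [October 25, October 26] → after → no.
P [October 5, October 18] → contains → yes.
R [October 21, October 28] → after → no.
S [October 10, October 23] → contains → yes.
Z [October 13, October 25] → contains → yes.
Result: P, S, Z.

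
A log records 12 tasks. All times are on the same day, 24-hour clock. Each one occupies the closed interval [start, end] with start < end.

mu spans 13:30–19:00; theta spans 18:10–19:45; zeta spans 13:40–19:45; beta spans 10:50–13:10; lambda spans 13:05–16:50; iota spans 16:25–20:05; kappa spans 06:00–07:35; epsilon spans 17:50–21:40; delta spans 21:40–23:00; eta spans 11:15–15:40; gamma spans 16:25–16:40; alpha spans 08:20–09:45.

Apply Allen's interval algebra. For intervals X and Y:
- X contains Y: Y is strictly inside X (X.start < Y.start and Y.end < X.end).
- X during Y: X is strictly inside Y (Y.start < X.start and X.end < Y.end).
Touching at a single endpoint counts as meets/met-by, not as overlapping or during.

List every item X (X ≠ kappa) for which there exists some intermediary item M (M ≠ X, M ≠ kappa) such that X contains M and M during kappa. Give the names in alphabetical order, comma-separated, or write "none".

none

Target kappa = [06:00, 07:35].
Intermediaries M with M during kappa: none.
Union: none.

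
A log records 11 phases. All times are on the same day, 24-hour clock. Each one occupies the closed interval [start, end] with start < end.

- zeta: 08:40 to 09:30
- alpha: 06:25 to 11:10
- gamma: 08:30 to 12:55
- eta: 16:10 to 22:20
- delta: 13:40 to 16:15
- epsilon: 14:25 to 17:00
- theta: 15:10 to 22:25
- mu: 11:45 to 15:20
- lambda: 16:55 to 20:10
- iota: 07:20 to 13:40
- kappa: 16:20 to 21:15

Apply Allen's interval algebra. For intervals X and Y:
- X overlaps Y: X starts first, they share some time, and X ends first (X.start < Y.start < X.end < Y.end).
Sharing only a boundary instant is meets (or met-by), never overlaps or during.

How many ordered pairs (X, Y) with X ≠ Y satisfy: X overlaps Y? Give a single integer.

14

Checking all 110 ordered pairs for relation 'overlaps'; matching pairs in alphabetical order:
(alpha, gamma): alpha overlaps gamma ✓
(alpha, iota): alpha overlaps iota ✓
(delta, epsilon): delta overlaps epsilon ✓
(delta, eta): delta overlaps eta ✓
(delta, theta): delta overlaps theta ✓
(epsilon, eta): epsilon overlaps eta ✓
(epsilon, kappa): epsilon overlaps kappa ✓
(epsilon, lambda): epsilon overlaps lambda ✓
(epsilon, theta): epsilon overlaps theta ✓
(gamma, mu): gamma overlaps mu ✓
(iota, mu): iota overlaps mu ✓
(mu, delta): mu overlaps delta ✓
(mu, epsilon): mu overlaps epsilon ✓
(mu, theta): mu overlaps theta ✓
Count: 14.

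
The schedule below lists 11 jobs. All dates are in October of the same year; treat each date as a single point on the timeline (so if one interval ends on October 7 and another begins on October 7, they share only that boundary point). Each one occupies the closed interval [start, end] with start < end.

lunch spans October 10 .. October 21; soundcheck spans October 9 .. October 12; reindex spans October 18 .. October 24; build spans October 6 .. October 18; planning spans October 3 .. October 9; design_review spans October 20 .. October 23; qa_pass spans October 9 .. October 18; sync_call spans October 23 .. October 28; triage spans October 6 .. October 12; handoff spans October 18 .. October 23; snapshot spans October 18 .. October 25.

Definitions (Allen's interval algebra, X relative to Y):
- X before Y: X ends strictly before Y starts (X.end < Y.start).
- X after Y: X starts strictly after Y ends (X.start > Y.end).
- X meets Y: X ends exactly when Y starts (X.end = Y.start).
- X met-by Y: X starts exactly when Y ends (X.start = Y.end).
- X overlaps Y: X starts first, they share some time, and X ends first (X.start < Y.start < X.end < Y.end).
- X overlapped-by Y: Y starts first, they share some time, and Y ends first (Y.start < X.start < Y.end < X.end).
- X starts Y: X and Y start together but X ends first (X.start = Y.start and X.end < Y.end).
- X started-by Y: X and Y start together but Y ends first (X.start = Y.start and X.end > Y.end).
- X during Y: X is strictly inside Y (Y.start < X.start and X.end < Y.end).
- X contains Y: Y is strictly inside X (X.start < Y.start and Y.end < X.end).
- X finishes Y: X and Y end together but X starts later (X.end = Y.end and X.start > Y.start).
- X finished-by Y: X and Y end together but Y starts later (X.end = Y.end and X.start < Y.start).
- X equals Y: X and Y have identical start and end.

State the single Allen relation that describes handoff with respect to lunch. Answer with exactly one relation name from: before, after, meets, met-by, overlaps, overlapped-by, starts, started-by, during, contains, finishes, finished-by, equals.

handoff = [October 18, October 23]; lunch = [October 10, October 21].
Compare endpoints: handoff.start > lunch.start, handoff.start < lunch.end, handoff.end > lunch.start, handoff.end > lunch.end.
That pattern is 'overlapped-by'.

overlapped-by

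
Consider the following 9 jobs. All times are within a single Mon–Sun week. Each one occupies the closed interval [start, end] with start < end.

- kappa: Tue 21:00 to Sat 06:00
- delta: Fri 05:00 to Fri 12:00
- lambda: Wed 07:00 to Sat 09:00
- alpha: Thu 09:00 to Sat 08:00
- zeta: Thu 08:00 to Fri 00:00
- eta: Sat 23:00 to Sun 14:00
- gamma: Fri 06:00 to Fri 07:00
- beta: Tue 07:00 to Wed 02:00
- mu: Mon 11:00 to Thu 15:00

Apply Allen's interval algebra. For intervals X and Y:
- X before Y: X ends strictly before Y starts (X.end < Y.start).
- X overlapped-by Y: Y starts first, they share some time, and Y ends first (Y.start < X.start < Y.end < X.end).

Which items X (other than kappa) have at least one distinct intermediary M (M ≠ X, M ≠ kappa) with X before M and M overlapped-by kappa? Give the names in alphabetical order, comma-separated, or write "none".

Target kappa = [Tue 21:00, Sat 06:00].
Intermediaries M with M overlapped-by kappa: alpha, lambda.
Via alpha — items with X before alpha: beta.
Via lambda — items with X before lambda: beta.
Union: beta.

beta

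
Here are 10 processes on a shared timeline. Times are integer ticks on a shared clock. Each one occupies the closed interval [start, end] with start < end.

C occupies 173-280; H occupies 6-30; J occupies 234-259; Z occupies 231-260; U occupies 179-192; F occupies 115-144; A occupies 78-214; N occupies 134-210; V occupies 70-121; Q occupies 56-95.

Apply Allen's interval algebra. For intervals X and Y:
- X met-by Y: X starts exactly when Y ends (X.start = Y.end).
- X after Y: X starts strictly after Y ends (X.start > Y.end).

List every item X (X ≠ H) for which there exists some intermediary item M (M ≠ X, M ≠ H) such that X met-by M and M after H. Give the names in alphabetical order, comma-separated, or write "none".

none

Target H = [6, 30].
Intermediaries M with M after H: A, C, F, J, N, Q, U, V, Z.
Via A — items with X met-by A: none.
Via C — items with X met-by C: none.
Via F — items with X met-by F: none.
Via J — items with X met-by J: none.
Via N — items with X met-by N: none.
Via Q — items with X met-by Q: none.
Via U — items with X met-by U: none.
Via V — items with X met-by V: none.
Via Z — items with X met-by Z: none.
Union: none.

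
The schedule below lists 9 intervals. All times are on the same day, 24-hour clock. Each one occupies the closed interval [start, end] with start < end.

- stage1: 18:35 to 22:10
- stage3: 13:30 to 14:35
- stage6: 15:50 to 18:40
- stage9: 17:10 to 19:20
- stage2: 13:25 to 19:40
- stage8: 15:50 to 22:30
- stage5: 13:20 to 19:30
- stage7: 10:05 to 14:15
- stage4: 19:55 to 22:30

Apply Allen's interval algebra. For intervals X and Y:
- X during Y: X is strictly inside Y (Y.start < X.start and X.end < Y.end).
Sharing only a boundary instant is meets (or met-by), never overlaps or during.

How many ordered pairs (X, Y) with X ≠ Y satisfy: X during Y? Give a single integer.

8

Checking all 72 ordered pairs for relation 'during'; matching pairs in alphabetical order:
(stage1, stage8): stage1 during stage8 ✓
(stage3, stage2): stage3 during stage2 ✓
(stage3, stage5): stage3 during stage5 ✓
(stage6, stage2): stage6 during stage2 ✓
(stage6, stage5): stage6 during stage5 ✓
(stage9, stage2): stage9 during stage2 ✓
(stage9, stage5): stage9 during stage5 ✓
(stage9, stage8): stage9 during stage8 ✓
Count: 8.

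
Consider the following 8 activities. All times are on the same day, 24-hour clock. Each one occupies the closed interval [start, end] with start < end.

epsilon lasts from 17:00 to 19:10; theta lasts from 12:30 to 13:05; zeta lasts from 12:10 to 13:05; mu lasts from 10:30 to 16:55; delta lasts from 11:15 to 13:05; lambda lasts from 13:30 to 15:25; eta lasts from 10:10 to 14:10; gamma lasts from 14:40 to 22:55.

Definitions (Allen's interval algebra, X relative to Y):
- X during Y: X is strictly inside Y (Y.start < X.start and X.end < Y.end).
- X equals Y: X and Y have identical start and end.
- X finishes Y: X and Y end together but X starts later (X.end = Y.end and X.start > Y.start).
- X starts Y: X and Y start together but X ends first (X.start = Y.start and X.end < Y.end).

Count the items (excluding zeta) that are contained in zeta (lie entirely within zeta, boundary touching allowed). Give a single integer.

1

Target zeta = [12:10, 13:05].
delta [11:15, 13:05] → finished-by → no.
epsilon [17:00, 19:10] → after → no.
eta [10:10, 14:10] → contains → no.
gamma [14:40, 22:55] → after → no.
lambda [13:30, 15:25] → after → no.
mu [10:30, 16:55] → contains → no.
theta [12:30, 13:05] → finishes → counts.
Total: 1.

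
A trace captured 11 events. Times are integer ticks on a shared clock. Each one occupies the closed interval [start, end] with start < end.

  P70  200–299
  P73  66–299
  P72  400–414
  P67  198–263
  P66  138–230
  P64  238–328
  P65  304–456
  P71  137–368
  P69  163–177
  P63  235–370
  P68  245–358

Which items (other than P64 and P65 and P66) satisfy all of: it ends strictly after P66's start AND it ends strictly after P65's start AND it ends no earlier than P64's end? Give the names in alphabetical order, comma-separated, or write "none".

Conditions: its end is strictly after P66's start (X.end > 138) AND its end is strictly after P65's start (X.end > 304) AND its end is no earlier than P64's end (X.end >= 328).
P63: end 370 > 138? ✓; end 370 > 304? ✓; end 370 >= 328? ✓ → yes.
P67: end 263 > 138? ✓; end 263 > 304? ✗; end 263 >= 328? ✗ → no.
P68: end 358 > 138? ✓; end 358 > 304? ✓; end 358 >= 328? ✓ → yes.
P69: end 177 > 138? ✓; end 177 > 304? ✗; end 177 >= 328? ✗ → no.
P70: end 299 > 138? ✓; end 299 > 304? ✗; end 299 >= 328? ✗ → no.
P71: end 368 > 138? ✓; end 368 > 304? ✓; end 368 >= 328? ✓ → yes.
P72: end 414 > 138? ✓; end 414 > 304? ✓; end 414 >= 328? ✓ → yes.
P73: end 299 > 138? ✓; end 299 > 304? ✗; end 299 >= 328? ✗ → no.
Result: P63, P68, P71, P72.

P63, P68, P71, P72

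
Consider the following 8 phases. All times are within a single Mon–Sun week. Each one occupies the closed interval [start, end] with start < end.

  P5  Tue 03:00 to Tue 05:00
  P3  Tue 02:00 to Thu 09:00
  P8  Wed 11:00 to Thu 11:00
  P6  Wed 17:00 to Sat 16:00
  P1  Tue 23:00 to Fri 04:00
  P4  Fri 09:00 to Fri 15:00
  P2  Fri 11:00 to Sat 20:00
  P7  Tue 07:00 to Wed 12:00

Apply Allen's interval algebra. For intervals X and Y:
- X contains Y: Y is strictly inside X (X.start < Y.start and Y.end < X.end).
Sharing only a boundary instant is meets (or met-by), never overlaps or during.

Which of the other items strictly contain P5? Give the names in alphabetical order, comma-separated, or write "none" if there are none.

P3

Target P5 = [Tue 03:00, Tue 05:00].
P1 [Tue 23:00, Fri 04:00] → after → no.
P2 [Fri 11:00, Sat 20:00] → after → no.
P3 [Tue 02:00, Thu 09:00] → contains → yes.
P4 [Fri 09:00, Fri 15:00] → after → no.
P6 [Wed 17:00, Sat 16:00] → after → no.
P7 [Tue 07:00, Wed 12:00] → after → no.
P8 [Wed 11:00, Thu 11:00] → after → no.
Result: P3.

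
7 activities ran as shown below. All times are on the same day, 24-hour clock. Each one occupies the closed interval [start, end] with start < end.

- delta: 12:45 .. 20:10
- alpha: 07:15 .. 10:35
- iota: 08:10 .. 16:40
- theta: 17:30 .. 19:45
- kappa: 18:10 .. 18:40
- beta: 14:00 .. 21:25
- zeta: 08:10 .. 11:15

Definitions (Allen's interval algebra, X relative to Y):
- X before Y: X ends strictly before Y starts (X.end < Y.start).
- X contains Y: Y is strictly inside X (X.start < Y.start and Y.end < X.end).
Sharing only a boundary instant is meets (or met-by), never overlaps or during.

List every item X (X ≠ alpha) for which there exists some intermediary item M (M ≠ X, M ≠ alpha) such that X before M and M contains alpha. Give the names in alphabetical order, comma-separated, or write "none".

Target alpha = [07:15, 10:35].
Intermediaries M with M contains alpha: none.
Union: none.

none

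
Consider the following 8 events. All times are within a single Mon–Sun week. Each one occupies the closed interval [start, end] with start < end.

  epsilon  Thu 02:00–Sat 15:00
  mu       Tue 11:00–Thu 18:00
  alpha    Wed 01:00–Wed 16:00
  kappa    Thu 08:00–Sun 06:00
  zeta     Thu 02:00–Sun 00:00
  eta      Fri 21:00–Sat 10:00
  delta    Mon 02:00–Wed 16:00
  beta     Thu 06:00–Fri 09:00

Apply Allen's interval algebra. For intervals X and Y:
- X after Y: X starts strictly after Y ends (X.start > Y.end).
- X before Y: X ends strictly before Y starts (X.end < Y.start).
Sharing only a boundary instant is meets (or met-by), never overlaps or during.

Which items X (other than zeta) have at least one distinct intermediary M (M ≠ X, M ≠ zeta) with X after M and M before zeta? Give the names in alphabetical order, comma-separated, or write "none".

beta, epsilon, eta, kappa

Target zeta = [Thu 02:00, Sun 00:00].
Intermediaries M with M before zeta: alpha, delta.
Via alpha — items with X after alpha: beta, epsilon, eta, kappa.
Via delta — items with X after delta: beta, epsilon, eta, kappa.
Union: beta, epsilon, eta, kappa.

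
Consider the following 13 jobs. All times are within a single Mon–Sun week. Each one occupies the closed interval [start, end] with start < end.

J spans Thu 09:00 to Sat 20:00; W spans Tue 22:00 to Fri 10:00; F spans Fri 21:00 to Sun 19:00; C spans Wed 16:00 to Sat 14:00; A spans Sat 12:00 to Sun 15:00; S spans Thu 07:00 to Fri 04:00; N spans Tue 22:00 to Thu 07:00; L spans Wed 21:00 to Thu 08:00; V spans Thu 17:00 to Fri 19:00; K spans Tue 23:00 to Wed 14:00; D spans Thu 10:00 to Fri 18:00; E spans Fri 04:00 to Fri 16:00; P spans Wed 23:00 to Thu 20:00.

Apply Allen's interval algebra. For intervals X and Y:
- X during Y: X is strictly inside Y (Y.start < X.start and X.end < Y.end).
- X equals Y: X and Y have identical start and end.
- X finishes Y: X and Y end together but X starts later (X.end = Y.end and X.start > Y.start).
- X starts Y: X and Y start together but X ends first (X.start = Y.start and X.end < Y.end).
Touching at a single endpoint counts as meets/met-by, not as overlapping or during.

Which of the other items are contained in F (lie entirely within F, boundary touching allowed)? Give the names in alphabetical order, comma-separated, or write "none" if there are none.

Target F = [Fri 21:00, Sun 19:00].
A [Sat 12:00, Sun 15:00] → during → yes.
C [Wed 16:00, Sat 14:00] → overlaps → no.
D [Thu 10:00, Fri 18:00] → before → no.
E [Fri 04:00, Fri 16:00] → before → no.
J [Thu 09:00, Sat 20:00] → overlaps → no.
K [Tue 23:00, Wed 14:00] → before → no.
L [Wed 21:00, Thu 08:00] → before → no.
N [Tue 22:00, Thu 07:00] → before → no.
P [Wed 23:00, Thu 20:00] → before → no.
S [Thu 07:00, Fri 04:00] → before → no.
V [Thu 17:00, Fri 19:00] → before → no.
W [Tue 22:00, Fri 10:00] → before → no.
Result: A.

A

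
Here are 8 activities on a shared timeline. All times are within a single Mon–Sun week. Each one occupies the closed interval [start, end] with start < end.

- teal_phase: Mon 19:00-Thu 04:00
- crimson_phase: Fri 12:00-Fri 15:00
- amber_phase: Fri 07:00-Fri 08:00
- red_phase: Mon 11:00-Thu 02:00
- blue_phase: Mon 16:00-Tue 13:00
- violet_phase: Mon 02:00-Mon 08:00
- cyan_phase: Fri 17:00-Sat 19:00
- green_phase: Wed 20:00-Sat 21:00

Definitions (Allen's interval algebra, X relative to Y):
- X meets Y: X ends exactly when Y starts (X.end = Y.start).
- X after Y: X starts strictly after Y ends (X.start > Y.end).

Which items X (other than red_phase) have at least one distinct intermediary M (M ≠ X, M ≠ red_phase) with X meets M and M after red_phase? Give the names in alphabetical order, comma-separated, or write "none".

Target red_phase = [Mon 11:00, Thu 02:00].
Intermediaries M with M after red_phase: amber_phase, crimson_phase, cyan_phase.
Via amber_phase — items with X meets amber_phase: none.
Via crimson_phase — items with X meets crimson_phase: none.
Via cyan_phase — items with X meets cyan_phase: none.
Union: none.

none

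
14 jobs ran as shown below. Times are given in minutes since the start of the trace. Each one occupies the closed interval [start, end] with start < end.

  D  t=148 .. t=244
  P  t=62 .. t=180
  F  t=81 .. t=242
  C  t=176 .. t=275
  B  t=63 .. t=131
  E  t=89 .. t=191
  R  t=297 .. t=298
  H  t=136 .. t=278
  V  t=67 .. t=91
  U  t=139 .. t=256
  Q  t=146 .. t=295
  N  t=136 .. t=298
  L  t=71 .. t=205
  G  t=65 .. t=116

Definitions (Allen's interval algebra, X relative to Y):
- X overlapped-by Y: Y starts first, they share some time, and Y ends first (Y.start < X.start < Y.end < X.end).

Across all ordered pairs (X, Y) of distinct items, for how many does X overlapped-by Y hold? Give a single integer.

41

Checking all 182 ordered pairs for relation 'overlapped-by'; matching pairs in alphabetical order:
(C, D): C overlapped-by D ✓
(C, E): C overlapped-by E ✓
(C, F): C overlapped-by F ✓
(C, L): C overlapped-by L ✓
(C, P): C overlapped-by P ✓
(C, U): C overlapped-by U ✓
(D, E): D overlapped-by E ✓
(D, F): D overlapped-by F ✓
(D, L): D overlapped-by L ✓
(D, P): D overlapped-by P ✓
(E, B): E overlapped-by B ✓
(E, G): E overlapped-by G ✓
(E, P): E overlapped-by P ✓
(E, V): E overlapped-by V ✓
(F, B): F overlapped-by B ✓
(F, G): F overlapped-by G ✓
(F, L): F overlapped-by L ✓
(F, P): F overlapped-by P ✓
(F, V): F overlapped-by V ✓
(H, E): H overlapped-by E ✓
(H, F): H overlapped-by F ✓
(H, L): H overlapped-by L ✓
(H, P): H overlapped-by P ✓
(L, B): L overlapped-by B ✓
... plus 17 further pairs not listed.
Count: 41.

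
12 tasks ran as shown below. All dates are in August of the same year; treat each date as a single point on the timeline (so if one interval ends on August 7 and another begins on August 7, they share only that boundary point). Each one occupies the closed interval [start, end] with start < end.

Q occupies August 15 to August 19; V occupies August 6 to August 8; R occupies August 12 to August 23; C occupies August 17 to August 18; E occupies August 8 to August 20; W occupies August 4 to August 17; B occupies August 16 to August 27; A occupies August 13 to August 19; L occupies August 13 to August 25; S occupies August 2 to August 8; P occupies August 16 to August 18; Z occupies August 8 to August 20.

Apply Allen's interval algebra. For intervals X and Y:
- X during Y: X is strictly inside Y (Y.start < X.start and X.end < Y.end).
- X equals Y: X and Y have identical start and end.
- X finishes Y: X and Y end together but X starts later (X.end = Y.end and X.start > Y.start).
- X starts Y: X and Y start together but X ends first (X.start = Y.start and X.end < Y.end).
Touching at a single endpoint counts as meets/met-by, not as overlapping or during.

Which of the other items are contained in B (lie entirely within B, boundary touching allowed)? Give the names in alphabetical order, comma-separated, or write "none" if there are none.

C, P

Target B = [August 16, August 27].
A [August 13, August 19] → overlaps → no.
C [August 17, August 18] → during → yes.
E [August 8, August 20] → overlaps → no.
L [August 13, August 25] → overlaps → no.
P [August 16, August 18] → starts → yes.
Q [August 15, August 19] → overlaps → no.
R [August 12, August 23] → overlaps → no.
S [August 2, August 8] → before → no.
V [August 6, August 8] → before → no.
W [August 4, August 17] → overlaps → no.
Z [August 8, August 20] → overlaps → no.
Result: C, P.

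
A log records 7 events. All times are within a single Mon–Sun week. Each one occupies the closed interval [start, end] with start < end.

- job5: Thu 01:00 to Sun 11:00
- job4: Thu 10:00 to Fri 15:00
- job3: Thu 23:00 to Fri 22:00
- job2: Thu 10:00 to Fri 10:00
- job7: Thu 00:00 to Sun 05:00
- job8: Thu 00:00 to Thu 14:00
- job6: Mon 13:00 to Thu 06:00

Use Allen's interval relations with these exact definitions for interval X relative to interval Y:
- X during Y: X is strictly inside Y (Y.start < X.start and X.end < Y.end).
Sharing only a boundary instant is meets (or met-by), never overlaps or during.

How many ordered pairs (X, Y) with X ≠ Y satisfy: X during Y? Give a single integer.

Checking all 42 ordered pairs for relation 'during'; matching pairs in alphabetical order:
(job2, job5): job2 during job5 ✓
(job2, job7): job2 during job7 ✓
(job3, job5): job3 during job5 ✓
(job3, job7): job3 during job7 ✓
(job4, job5): job4 during job5 ✓
(job4, job7): job4 during job7 ✓
Count: 6.

6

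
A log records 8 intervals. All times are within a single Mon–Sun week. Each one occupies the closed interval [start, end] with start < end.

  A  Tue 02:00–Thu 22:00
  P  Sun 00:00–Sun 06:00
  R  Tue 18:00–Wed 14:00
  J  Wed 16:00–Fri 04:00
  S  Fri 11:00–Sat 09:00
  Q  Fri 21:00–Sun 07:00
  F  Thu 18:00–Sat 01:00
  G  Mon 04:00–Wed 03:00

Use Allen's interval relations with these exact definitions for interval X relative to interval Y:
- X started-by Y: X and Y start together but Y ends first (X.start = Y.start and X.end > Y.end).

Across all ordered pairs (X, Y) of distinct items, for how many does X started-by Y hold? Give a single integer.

Checking all 56 ordered pairs for relation 'started-by'; matching pairs in alphabetical order:
No pair satisfies it.
Count: 0.

0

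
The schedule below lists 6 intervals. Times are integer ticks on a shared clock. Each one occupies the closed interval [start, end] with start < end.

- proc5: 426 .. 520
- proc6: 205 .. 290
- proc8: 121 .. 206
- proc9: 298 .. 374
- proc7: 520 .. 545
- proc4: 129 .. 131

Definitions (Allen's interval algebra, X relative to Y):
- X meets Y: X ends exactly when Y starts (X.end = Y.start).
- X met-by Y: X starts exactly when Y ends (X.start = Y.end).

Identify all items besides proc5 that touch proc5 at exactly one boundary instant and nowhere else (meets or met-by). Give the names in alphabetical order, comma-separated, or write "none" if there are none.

Target proc5 = [426, 520].
proc4 [129, 131] → before → no.
proc6 [205, 290] → before → no.
proc7 [520, 545] → met-by → yes.
proc8 [121, 206] → before → no.
proc9 [298, 374] → before → no.
Result: proc7.

proc7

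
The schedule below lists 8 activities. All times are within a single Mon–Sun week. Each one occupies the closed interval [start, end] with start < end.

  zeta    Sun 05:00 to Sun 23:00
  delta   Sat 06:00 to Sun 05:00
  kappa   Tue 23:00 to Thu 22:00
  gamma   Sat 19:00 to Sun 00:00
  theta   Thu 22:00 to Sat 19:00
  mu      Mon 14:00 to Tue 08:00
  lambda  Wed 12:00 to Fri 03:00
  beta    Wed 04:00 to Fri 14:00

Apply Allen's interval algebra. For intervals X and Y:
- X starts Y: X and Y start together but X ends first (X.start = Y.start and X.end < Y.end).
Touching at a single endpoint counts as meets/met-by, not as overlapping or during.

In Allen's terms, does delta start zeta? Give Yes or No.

delta = [Sat 06:00, Sun 05:00], zeta = [Sun 05:00, Sun 23:00].
Actual relation of delta to zeta: meets.
Asked whether 'starts' holds → No.

No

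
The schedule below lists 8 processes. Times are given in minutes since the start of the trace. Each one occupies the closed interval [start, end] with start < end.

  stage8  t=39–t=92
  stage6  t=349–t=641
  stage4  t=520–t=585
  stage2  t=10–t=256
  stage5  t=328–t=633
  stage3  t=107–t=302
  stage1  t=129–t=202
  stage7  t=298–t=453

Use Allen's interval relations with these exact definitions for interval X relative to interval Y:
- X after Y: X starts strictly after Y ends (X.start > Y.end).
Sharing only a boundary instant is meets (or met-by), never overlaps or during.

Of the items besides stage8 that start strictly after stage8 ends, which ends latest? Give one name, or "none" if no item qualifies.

Target stage8 = [t=39, t=92].
stage1 [t=129, t=202] → after → candidate.
stage2 [t=10, t=256] → contains → excluded.
stage3 [t=107, t=302] → after → candidate.
stage4 [t=520, t=585] → after → candidate.
stage5 [t=328, t=633] → after → candidate.
stage6 [t=349, t=641] → after → candidate.
stage7 [t=298, t=453] → after → candidate.
Among candidates, latest end is t=641 → stage6.

stage6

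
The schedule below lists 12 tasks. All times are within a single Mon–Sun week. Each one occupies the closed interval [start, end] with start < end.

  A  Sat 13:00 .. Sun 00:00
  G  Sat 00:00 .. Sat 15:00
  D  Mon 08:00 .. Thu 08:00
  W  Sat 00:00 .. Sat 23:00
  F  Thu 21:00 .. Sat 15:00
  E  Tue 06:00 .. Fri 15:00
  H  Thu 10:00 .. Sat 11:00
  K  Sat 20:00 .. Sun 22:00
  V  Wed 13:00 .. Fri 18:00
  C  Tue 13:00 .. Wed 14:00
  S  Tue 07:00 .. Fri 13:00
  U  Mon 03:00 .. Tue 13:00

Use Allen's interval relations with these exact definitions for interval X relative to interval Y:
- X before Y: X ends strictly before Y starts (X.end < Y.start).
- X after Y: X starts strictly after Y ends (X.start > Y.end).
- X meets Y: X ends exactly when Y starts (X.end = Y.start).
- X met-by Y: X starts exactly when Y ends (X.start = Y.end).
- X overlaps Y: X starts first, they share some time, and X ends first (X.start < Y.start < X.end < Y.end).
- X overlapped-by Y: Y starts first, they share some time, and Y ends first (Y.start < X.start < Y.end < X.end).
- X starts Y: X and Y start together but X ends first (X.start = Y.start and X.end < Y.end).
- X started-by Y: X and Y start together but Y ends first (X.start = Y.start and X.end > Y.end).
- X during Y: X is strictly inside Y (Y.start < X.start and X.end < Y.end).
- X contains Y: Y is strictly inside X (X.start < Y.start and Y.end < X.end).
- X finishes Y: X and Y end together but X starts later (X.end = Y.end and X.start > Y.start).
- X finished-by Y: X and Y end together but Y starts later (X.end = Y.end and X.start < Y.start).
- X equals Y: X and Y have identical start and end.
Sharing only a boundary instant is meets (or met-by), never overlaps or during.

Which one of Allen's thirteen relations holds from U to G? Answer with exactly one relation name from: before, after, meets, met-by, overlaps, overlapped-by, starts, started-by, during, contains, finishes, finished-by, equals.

U = [Mon 03:00, Tue 13:00]; G = [Sat 00:00, Sat 15:00].
Compare endpoints: U.start < G.start, U.start < G.end, U.end < G.start, U.end < G.end.
That pattern is 'before'.

before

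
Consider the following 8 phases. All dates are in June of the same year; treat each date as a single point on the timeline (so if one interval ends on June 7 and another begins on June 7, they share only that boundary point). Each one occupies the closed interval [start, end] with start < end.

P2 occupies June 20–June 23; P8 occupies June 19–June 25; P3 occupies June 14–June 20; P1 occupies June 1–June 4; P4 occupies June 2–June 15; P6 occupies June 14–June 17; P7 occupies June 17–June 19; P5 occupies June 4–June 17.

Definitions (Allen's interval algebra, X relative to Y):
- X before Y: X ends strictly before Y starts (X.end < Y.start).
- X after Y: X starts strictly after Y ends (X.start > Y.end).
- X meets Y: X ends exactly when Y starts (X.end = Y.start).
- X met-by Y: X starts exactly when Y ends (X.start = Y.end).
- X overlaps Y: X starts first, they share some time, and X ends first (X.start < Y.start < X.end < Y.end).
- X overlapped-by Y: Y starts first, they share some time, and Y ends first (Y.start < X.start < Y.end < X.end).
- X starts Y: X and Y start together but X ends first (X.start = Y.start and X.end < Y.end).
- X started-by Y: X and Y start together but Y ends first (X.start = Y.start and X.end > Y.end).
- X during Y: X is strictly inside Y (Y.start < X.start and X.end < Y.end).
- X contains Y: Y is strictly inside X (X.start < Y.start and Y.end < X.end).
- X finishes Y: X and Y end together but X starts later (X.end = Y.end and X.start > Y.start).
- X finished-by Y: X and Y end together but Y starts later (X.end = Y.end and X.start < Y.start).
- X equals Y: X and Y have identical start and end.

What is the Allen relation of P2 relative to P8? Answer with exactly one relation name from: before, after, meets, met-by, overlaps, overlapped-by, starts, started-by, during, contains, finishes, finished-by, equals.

during

P2 = [June 20, June 23]; P8 = [June 19, June 25].
Compare endpoints: P2.start > P8.start, P2.start < P8.end, P2.end > P8.start, P2.end < P8.end.
That pattern is 'during'.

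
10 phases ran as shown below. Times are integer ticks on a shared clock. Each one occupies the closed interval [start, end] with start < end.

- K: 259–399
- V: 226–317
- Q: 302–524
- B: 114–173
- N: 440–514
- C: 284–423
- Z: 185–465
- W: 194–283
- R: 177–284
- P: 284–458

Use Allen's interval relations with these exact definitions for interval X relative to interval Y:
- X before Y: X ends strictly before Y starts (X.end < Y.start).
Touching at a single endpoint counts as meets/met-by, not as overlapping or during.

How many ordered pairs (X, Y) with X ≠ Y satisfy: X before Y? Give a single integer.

Checking all 90 ordered pairs for relation 'before'; matching pairs in alphabetical order:
(B, C): B before C ✓
(B, K): B before K ✓
(B, N): B before N ✓
(B, P): B before P ✓
(B, Q): B before Q ✓
(B, R): B before R ✓
(B, V): B before V ✓
(B, W): B before W ✓
(B, Z): B before Z ✓
(C, N): C before N ✓
(K, N): K before N ✓
(R, N): R before N ✓
(R, Q): R before Q ✓
(V, N): V before N ✓
(W, C): W before C ✓
(W, N): W before N ✓
(W, P): W before P ✓
(W, Q): W before Q ✓
Count: 18.

18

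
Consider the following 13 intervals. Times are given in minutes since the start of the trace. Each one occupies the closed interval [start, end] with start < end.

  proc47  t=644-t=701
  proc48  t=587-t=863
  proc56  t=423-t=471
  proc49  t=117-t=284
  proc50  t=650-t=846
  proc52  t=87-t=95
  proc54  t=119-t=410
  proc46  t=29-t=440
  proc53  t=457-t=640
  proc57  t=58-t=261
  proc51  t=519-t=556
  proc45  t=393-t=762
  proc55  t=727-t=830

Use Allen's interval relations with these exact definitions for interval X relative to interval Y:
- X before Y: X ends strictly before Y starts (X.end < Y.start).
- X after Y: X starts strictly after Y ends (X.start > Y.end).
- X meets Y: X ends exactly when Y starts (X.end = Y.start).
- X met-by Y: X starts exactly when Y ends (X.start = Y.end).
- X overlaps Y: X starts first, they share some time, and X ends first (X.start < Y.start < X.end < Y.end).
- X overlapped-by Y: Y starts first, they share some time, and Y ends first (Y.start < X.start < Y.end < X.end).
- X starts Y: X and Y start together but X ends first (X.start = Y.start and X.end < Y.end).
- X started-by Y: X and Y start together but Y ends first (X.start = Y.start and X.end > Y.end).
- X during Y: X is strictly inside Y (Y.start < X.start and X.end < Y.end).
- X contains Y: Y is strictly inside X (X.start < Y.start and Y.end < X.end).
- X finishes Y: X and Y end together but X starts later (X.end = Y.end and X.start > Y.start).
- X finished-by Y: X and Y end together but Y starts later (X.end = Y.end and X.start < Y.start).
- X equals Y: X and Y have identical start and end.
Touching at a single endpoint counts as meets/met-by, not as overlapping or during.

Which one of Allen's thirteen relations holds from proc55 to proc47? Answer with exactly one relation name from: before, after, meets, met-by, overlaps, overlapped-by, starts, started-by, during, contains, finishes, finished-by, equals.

proc55 = [t=727, t=830]; proc47 = [t=644, t=701].
Compare endpoints: proc55.start > proc47.start, proc55.start > proc47.end, proc55.end > proc47.start, proc55.end > proc47.end.
That pattern is 'after'.

after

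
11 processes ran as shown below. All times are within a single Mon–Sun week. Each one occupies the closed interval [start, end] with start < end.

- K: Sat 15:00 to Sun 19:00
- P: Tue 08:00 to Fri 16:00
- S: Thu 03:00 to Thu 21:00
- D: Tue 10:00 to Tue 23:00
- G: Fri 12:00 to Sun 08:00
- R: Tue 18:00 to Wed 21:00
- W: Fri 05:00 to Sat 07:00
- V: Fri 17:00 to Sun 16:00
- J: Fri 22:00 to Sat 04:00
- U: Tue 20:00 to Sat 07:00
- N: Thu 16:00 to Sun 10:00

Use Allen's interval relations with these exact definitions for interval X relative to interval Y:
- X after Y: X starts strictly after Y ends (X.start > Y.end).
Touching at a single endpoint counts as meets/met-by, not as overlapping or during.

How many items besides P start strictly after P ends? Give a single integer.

Target P = [Tue 08:00, Fri 16:00].
D [Tue 10:00, Tue 23:00] → during → no.
G [Fri 12:00, Sun 08:00] → overlapped-by → no.
J [Fri 22:00, Sat 04:00] → after → counts.
K [Sat 15:00, Sun 19:00] → after → counts.
N [Thu 16:00, Sun 10:00] → overlapped-by → no.
R [Tue 18:00, Wed 21:00] → during → no.
S [Thu 03:00, Thu 21:00] → during → no.
U [Tue 20:00, Sat 07:00] → overlapped-by → no.
V [Fri 17:00, Sun 16:00] → after → counts.
W [Fri 05:00, Sat 07:00] → overlapped-by → no.
Total: 3.

3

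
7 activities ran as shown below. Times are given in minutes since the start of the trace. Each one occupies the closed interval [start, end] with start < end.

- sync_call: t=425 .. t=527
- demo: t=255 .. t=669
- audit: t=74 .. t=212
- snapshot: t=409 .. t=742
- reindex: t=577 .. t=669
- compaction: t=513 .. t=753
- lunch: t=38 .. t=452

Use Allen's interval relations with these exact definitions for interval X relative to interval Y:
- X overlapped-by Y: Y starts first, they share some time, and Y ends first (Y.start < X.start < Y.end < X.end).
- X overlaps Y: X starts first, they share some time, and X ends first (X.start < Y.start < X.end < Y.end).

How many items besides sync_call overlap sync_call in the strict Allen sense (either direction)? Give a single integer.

2

Target sync_call = [t=425, t=527].
audit [t=74, t=212] → before → no.
compaction [t=513, t=753] → overlapped-by → counts.
demo [t=255, t=669] → contains → no.
lunch [t=38, t=452] → overlaps → counts.
reindex [t=577, t=669] → after → no.
snapshot [t=409, t=742] → contains → no.
Total: 2.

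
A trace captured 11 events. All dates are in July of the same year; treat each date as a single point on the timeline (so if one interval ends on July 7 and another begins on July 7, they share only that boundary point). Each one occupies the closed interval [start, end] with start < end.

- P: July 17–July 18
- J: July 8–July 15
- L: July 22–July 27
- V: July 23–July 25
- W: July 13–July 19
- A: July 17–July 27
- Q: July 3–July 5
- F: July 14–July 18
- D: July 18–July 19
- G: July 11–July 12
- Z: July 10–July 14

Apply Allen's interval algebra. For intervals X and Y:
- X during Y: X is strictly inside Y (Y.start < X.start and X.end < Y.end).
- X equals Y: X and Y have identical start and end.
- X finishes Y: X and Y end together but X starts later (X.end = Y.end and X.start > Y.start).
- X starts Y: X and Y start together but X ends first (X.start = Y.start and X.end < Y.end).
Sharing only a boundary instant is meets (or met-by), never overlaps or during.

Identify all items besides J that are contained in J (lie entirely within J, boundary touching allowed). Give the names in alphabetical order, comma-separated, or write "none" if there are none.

Target J = [July 8, July 15].
A [July 17, July 27] → after → no.
D [July 18, July 19] → after → no.
F [July 14, July 18] → overlapped-by → no.
G [July 11, July 12] → during → yes.
L [July 22, July 27] → after → no.
P [July 17, July 18] → after → no.
Q [July 3, July 5] → before → no.
V [July 23, July 25] → after → no.
W [July 13, July 19] → overlapped-by → no.
Z [July 10, July 14] → during → yes.
Result: G, Z.

G, Z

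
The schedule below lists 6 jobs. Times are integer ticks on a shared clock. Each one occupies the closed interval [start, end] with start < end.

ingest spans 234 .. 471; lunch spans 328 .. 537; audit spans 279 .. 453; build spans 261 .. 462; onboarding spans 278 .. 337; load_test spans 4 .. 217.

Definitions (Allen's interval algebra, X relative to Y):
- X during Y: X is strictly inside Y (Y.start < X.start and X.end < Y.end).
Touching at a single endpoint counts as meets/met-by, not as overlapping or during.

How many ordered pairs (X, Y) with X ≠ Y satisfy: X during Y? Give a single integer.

5

Checking all 30 ordered pairs for relation 'during'; matching pairs in alphabetical order:
(audit, build): audit during build ✓
(audit, ingest): audit during ingest ✓
(build, ingest): build during ingest ✓
(onboarding, build): onboarding during build ✓
(onboarding, ingest): onboarding during ingest ✓
Count: 5.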